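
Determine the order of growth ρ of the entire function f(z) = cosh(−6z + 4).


cosh(w) is a linear combination of e^{iw} and e^{−iw} (or e^w, e^{−w} in the hyperbolic case), so |cosh(w)| ≤ e^{|w|}. With w = −6z + 4, |w| ≤ 6|z| + 4 = 6r + 4 on |z| = r, giving M(r) ≤ e^{6r + 4}, so ρ ≤ 1. On a suitable ray (z = it for sin/cos; z = t for sinh/cosh, t real → ∞), |cosh(−6z + 4)| grows like e^{6|t|}/2, so ρ ≥ 1. Hence ρ = 1.
Therefore ρ = 1.

Order ρ = 1.


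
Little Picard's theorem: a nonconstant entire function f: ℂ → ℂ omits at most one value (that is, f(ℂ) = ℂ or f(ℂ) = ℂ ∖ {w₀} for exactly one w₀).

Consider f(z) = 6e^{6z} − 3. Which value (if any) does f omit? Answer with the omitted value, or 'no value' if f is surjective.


Little Picard bounds the complement of f(ℂ) to at most one point.
e^{6z} is never zero on ℂ, so 6·e^{6z} takes every value in ℂ ∖ {0}. Adding -3 shifts the range to ℂ ∖ {-3}. Thus f omits exactly the value -3.

Omitted value: -3.


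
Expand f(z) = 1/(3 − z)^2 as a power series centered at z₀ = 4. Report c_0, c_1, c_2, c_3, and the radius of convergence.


Let w = z − z₀, so z = z₀ + w.
Then 3 − z = 3 − (z₀ + w) = (3 − z₀) − w = -1 − w.
f(z) = 1/(-1 − w)^2 = (1/(-1)^2) · (1 − w/(-1))^{−2}.
By the binomial series (1−u)^{−2} = Σ_{n≥0} C(n+1, 1) u^n for |u|<1, with u = w/(-1):
  c_n = C(n+1, 1) / (-1)^(n+2).
  c_0 = 1/(-1)^2 = 1.
  c_1 = 2/(-1)^3 = -2.
  c_2 = 3/(-1)^4 = 3.
  c_3 = 4/(-1)^5 = -4.
The series is valid for |w/d| < 1, i.e. |z − z₀| < |d|.
Radius of convergence: R = |3 − z₀| = |-1| = 1 (distance from z₀ to the singularity z = 3).

c_0 = 1, c_1 = -2, c_2 = 3, c_3 = -4; R = 1.


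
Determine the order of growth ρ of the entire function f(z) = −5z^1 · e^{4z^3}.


M(r) = max_{|z|=r} |-5|·|z|^1·|e^{4z^3}| = 5·r^1 · e^{4r^3} (the factors attain their maxima compatibly on |z|=r). Then log M(r) = log 5 + 1·log r + 4r^3, dominated by the last term, so log log M(r) ~ 3·log r. The polynomial factor -5z^1 contributes only a log r term and does not affect the order. ρ = 3.
Therefore ρ = 3.

Order ρ = 3.


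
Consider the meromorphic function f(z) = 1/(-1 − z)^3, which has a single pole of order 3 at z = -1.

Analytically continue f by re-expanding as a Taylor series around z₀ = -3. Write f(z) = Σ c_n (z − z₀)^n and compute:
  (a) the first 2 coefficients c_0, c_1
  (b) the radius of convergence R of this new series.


Let w = z − z₀, so z = z₀ + w.
Then -1 − z = -1 − (z₀ + w) = (-1 − z₀) − w = 2 − w.
f(z) = 1/(2 − w)^3 = (1/(2)^3) · (1 − w/(2))^{−3}.
By the binomial series (1−u)^{−3} = Σ_{n≥0} C(n+2, 2) u^n for |u|<1, with u = w/(2):
  c_n = C(n+2, 2) / (2)^(n+3).
  c_0 = 1/(2)^3 = 1/8.
  c_1 = 3/(2)^4 = 3/16.
The series is valid for |w/d| < 1, i.e. |z − z₀| < |d|.
Radius of convergence: R = |-1 − z₀| = |2| = 2 (distance from z₀ to the singularity z = -1).

c_0 = 1/8, c_1 = 3/16; R = 2.


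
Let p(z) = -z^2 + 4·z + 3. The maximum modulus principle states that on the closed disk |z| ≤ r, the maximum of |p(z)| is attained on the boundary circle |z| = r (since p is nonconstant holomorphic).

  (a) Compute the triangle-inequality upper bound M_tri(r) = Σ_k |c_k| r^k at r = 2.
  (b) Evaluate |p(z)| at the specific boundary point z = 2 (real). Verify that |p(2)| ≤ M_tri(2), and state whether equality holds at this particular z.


Coefficients: c_0 = 3, c_1 = 4, c_2 = -1. Radius r = 2.
Part (a). Triangle bound: M_tri(r) = Σ_k |c_k| r^k
  = |3|·2^0 + |4|·2^1 + |-1|·2^2
  = 3 + 8 + 4 = 15.
This bounds M(r) := max_{|z|=r} |p(z)| from above; equality holds iff all terms c_k z^k can be made to align in phase at a single z on |z|=r.
Part (b). At z = 2 (real, on the circle |z| = r):
  p(2) = (3)·2^0 + (4)·2^1 + (-1)·2^2 = 7.
  |p(2)| = 7.
Check: |p(2)| = 7 ≤ 15 = M_tri(2). ✓ Equality does not hold at z = 2 (the coefficients have mixed signs, so the terms do not all align in phase there).

M_tri(2) = 15; |p(2)| = 7; equality at z=2: no.


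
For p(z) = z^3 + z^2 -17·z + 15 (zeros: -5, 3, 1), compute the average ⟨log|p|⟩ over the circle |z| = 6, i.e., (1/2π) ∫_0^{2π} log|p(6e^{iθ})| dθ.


Zeros: -5, 1, 3; r = 6.
Inside |z| < r: -5, 1, 3. Outside (|z| ≥ r): ∅.
p(0) = 15, so log|p(0)| = log(15) = 2.7081.
Apply Jensen: I(r) = log|p(0)| + Σ_k log(r/|z_k|), summed over zeros inside |z| < r.
  log(r/|z_k|) for z_k = -5: log(6/5) = 0.1823
  log(r/|z_k|) for z_k = 3: log(6/3) = 0.6931
  log(r/|z_k|) for z_k = 1: log(6/1) = 1.7918
Sum over inside zeros: 2.6672.
I(r) = log|p(0)| + (inside sum) = 2.7081 + 2.6672 = 5.3753.
Closed form (all zeros inside, monic): I(r) = n·log(r) = 3·log(6) = 5.3753. ✓

I(r) ≈ 5.3753.


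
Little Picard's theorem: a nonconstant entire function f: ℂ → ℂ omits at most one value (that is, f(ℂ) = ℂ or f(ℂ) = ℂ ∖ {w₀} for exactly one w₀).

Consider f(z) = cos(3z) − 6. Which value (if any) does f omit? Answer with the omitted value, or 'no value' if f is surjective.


Little Picard bounds the complement of f(ℂ) to at most one point.
cos is entire and surjective onto ℂ: for every w ∈ ℂ, cos(ζ) = w has a solution ζ ∈ ℂ (e.g., via the complex inverse arccos). With ζ = 3z this gives z = ζ/(3). Then 1·cos(3z) takes every value in 1·ℂ = ℂ, and adding -6 is a bijection of ℂ. So f is surjective and omits no value. (Note: only on the real line is cos bounded by [−1, 1].)

Omitted value: no value.


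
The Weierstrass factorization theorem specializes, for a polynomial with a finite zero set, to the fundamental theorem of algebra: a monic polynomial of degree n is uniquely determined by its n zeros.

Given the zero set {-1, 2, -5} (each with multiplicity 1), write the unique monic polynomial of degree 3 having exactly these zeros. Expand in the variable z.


The polynomial is p(z) = ∏_{α ∈ S} (z − α), where S = {-1, 2, -5}.
Expanding the product yields: p(z) = z^3 + 4·z^2 -7·z -10.
The resulting polynomial has degree 3 and real coefficients as required.

p(z) = z^3 + 4·z^2 -7·z -10.


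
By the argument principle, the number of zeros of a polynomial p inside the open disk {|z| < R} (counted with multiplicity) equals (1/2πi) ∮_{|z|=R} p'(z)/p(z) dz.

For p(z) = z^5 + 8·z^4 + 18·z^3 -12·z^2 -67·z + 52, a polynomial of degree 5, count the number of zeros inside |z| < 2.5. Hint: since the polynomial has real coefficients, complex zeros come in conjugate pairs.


The zeros of p are: 1, 1, (-3 + 2i), (-3 - 2i), -4.
Their magnitudes are: 1, 1, 3.606, 3.606, 4.
Zeros with |z| < R = 2.5: 1, 1.
Count = 2.
By the argument principle, (1/2πi) ∮_{|z|=R} p'(z)/p(z) dz equals exactly this count.

Number of zeros inside |z| < 2.5: 2.


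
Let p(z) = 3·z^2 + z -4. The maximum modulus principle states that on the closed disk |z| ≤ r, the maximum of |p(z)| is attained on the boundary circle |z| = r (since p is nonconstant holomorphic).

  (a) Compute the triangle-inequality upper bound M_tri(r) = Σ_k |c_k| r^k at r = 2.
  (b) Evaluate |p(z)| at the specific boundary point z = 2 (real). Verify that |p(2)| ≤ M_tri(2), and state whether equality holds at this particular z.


Coefficients: c_0 = -4, c_1 = 1, c_2 = 3. Radius r = 2.
Part (a). Triangle bound: M_tri(r) = Σ_k |c_k| r^k
  = |-4|·2^0 + |1|·2^1 + |3|·2^2
  = 4 + 2 + 12 = 18.
This bounds M(r) := max_{|z|=r} |p(z)| from above; equality holds iff all terms c_k z^k can be made to align in phase at a single z on |z|=r.
Part (b). At z = 2 (real, on the circle |z| = r):
  p(2) = (-4)·2^0 + (1)·2^1 + (3)·2^2 = 10.
  |p(2)| = 10.
Check: |p(2)| = 10 ≤ 18 = M_tri(2). ✓ Equality does not hold at z = 2 (the coefficients have mixed signs, so the terms do not all align in phase there).

M_tri(2) = 18; |p(2)| = 10; equality at z=2: no.


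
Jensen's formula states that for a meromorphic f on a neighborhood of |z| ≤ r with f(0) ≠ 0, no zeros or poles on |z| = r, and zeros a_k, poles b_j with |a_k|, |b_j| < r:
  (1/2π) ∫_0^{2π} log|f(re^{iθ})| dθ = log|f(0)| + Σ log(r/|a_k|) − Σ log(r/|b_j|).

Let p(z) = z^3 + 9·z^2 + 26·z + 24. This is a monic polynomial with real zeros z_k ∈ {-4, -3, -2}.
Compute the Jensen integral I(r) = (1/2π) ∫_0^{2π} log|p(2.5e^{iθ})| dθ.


Zeros: -4, -3, -2; r = 2.5.
Inside |z| < r: -2. Outside (|z| ≥ r): -4, -3.
p(0) = 24, so log|p(0)| = log(24) = 3.1781.
Apply Jensen: I(r) = log|p(0)| + Σ_k log(r/|z_k|), summed over zeros inside |z| < r.
  log(r/|z_k|) for z_k = -2: log(2.5/2) = 0.2231
  Outside zeros (-4, -3) contribute nothing to the Jensen sum.
Sum over inside zeros: 0.2231.
I(r) = log|p(0)| + (inside sum) = 3.1781 + 0.2231 = 3.4012.
Note: since some zeros are outside |z| ≤ r, the simplified n·log(r) form does NOT apply — only the inside zeros contribute.

I(r) ≈ 3.4012.


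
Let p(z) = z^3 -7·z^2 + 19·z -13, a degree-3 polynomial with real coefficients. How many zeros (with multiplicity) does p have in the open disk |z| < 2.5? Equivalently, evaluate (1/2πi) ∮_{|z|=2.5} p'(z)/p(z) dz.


The zeros of p are: 1, (3 + 2i), (3 - 2i).
Their magnitudes are: 1, 3.606, 3.606.
Zeros with |z| < R = 2.5: 1.
Count = 1.
By the argument principle, (1/2πi) ∮_{|z|=R} p'(z)/p(z) dz equals exactly this count.

Number of zeros inside |z| < 2.5: 1.


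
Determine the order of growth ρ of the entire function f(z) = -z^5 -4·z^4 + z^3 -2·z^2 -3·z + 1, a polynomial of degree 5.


|f(z)| ≤ Σ|c_k|·r^k = O(r^5) as r → ∞. Polynomial growth is O(e^{r^ε}) for every ε > 0 (since r^5/e^{r^ε} → 0), so ρ ≤ ε for all ε > 0, i.e. ρ = 0. Every nonconstant polynomial has order 0.
Therefore ρ = 0.

Order ρ = 0.


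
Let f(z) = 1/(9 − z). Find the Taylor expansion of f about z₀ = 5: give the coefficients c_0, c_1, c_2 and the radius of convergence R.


Let w = z − z₀, so z = z₀ + w.
Then 9 − z = 9 − (z₀ + w) = (9 − z₀) − w = 4 − w.
f(z) = 1/(4 − w) = (1/(4)) · 1/(1 − w/(4)) = Σ_{n≥0} w^n / (4)^(n+1).
So c_n = 1/(4)^(n+1):
  c_0 = 1/(4)^1 = 1/4.
  c_1 = 1/(4)^2 = 1/16.
  c_2 = 1/(4)^3 = 1/64.
The series is valid for |w/d| < 1, i.e. |z − z₀| < |d|.
Radius of convergence: R = |9 − z₀| = |4| = 4 (distance from z₀ to the singularity z = 9).

c_0 = 1/4, c_1 = 1/16, c_2 = 1/64; R = 4.


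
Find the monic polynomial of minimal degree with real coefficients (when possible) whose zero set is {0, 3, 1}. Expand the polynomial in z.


The polynomial is p(z) = ∏_{α ∈ S} (z − α), where S = {0, 3, 1}.
Expanding the product yields: p(z) = z^3 -4·z^2 + 3·z.
The resulting polynomial has degree 3 and real coefficients as required.

p(z) = z^3 -4·z^2 + 3·z.


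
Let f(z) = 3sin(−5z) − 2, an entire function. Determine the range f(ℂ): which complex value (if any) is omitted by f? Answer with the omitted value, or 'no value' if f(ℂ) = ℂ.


Little Picard bounds the complement of f(ℂ) to at most one point.
sin is entire and surjective onto ℂ: for every w ∈ ℂ, sin(ζ) = w has a solution ζ ∈ ℂ (e.g., via the complex inverse arcsin). With ζ = −5z this gives z = ζ/(-5). Then 3·sin(−5z) takes every value in 3·ℂ = ℂ, and adding -2 is a bijection of ℂ. So f is surjective and omits no value. (Note: only on the real line is sin bounded by [−1, 1].)

Omitted value: no value.


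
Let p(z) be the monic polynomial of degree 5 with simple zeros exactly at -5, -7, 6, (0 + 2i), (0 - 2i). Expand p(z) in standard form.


The polynomial is p(z) = ∏_{α ∈ S} (z − α), where S = {-5, -7, 6, (0 + 2i), (0 - 2i)}.
Expanding the product yields: p(z) = z^5 + 6·z^4 -33·z^3 -186·z^2 -148·z -840.
Note conjugate pairs combine to real quadratics: (z − (0+2i))(z − (0−2i)) = z² + 4.
The resulting polynomial has degree 5 and real coefficients as required.

p(z) = z^5 + 6·z^4 -33·z^3 -186·z^2 -148·z -840.


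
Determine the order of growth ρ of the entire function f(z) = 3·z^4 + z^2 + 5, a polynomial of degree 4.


|f(z)| ≤ Σ|c_k|·r^k = O(r^4) as r → ∞. Polynomial growth is O(e^{r^ε}) for every ε > 0 (since r^4/e^{r^ε} → 0), so ρ ≤ ε for all ε > 0, i.e. ρ = 0. Every nonconstant polynomial has order 0.
Therefore ρ = 0.

Order ρ = 0.


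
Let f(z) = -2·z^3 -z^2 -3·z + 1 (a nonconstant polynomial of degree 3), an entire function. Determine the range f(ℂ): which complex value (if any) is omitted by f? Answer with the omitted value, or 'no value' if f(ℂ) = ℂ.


Little Picard bounds the complement of f(ℂ) to at most one point.
For every w ∈ ℂ, the equation p(z) − w = 0 is a nonconstant polynomial in z and hence has at least one root by the fundamental theorem of algebra. So p is surjective onto ℂ, omitting no value.

Omitted value: no value.


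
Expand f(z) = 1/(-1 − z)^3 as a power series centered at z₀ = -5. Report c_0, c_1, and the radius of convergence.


Let w = z − z₀, so z = z₀ + w.
Then -1 − z = -1 − (z₀ + w) = (-1 − z₀) − w = 4 − w.
f(z) = 1/(4 − w)^3 = (1/(4)^3) · (1 − w/(4))^{−3}.
By the binomial series (1−u)^{−3} = Σ_{n≥0} C(n+2, 2) u^n for |u|<1, with u = w/(4):
  c_n = C(n+2, 2) / (4)^(n+3).
  c_0 = 1/(4)^3 = 1/64.
  c_1 = 3/(4)^4 = 3/256.
The series is valid for |w/d| < 1, i.e. |z − z₀| < |d|.
Radius of convergence: R = |-1 − z₀| = |4| = 4 (distance from z₀ to the singularity z = -1).

c_0 = 1/64, c_1 = 3/256; R = 4.


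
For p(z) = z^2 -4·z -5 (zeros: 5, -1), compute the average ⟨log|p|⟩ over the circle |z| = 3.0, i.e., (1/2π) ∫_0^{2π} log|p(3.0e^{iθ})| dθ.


Zeros: -1, 5; r = 3.0.
Inside |z| < r: -1. Outside (|z| ≥ r): 5.
p(0) = -5, so log|p(0)| = log(5) = 1.6094.
Apply Jensen: I(r) = log|p(0)| + Σ_k log(r/|z_k|), summed over zeros inside |z| < r.
  log(r/|z_k|) for z_k = -1: log(3.0/1) = 1.0986
  Outside zeros (5) contribute nothing to the Jensen sum.
Sum over inside zeros: 1.0986.
I(r) = log|p(0)| + (inside sum) = 1.6094 + 1.0986 = 2.7081.
Note: since some zeros are outside |z| ≤ r, the simplified n·log(r) form does NOT apply — only the inside zeros contribute.

I(r) ≈ 2.7081.


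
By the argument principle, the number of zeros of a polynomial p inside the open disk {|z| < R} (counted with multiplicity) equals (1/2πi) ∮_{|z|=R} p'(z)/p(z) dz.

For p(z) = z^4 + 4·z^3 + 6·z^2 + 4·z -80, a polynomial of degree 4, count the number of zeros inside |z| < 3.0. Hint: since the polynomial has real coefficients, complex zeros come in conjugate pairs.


The zeros of p are: (-1 + 3i), (-1 - 3i), 2, -4.
Their magnitudes are: 3.162, 3.162, 2, 4.
Zeros with |z| < R = 3.0: 2.
Count = 1.
By the argument principle, (1/2πi) ∮_{|z|=R} p'(z)/p(z) dz equals exactly this count.

Number of zeros inside |z| < 3.0: 1.


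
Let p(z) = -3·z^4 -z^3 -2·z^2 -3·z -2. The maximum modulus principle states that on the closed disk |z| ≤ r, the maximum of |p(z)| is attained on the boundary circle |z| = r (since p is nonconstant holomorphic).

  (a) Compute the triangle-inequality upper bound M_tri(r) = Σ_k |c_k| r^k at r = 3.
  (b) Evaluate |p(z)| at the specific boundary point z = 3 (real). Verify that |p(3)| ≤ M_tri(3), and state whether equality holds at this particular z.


Coefficients: c_0 = -2, c_1 = -3, c_2 = -2, c_3 = -1, c_4 = -3. Radius r = 3.
Part (a). Triangle bound: M_tri(r) = Σ_k |c_k| r^k
  = |-2|·3^0 + |-3|·3^1 + |-2|·3^2 + |-1|·3^3 + |-3|·3^4
  = 2 + 9 + 18 + 27 + 243 = 299.
This bounds M(r) := max_{|z|=r} |p(z)| from above; equality holds iff all terms c_k z^k can be made to align in phase at a single z on |z|=r.
Part (b). At z = 3 (real, on the circle |z| = r):
  p(3) = (-2)·3^0 + (-3)·3^1 + (-2)·3^2 + (-1)·3^3 + (-3)·3^4 = -299.
  |p(3)| = 299.
Since all nonzero coefficients share the same sign, |p(3)| = 299 = M_tri(3); the triangle bound is attained at z = 3, so in fact M(r) = 299.

M_tri(3) = 299; |p(3)| = 299; equality at z=3: yes.


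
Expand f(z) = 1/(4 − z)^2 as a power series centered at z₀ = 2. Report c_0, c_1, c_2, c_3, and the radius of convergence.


Let w = z − z₀, so z = z₀ + w.
Then 4 − z = 4 − (z₀ + w) = (4 − z₀) − w = 2 − w.
f(z) = 1/(2 − w)^2 = (1/(2)^2) · (1 − w/(2))^{−2}.
By the binomial series (1−u)^{−2} = Σ_{n≥0} C(n+1, 1) u^n for |u|<1, with u = w/(2):
  c_n = C(n+1, 1) / (2)^(n+2).
  c_0 = 1/(2)^2 = 1/4.
  c_1 = 2/(2)^3 = 1/4.
  c_2 = 3/(2)^4 = 3/16.
  c_3 = 4/(2)^5 = 1/8.
The series is valid for |w/d| < 1, i.e. |z − z₀| < |d|.
Radius of convergence: R = |4 − z₀| = |2| = 2 (distance from z₀ to the singularity z = 4).

c_0 = 1/4, c_1 = 1/4, c_2 = 3/16, c_3 = 1/8; R = 2.


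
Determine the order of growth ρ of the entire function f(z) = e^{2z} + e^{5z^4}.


Each summand is entire of order 1 and 4 respectively (as in the single-exponential case). The order of a sum is at most the max of the orders, so ρ ≤ 4. For the lower bound: on |z|=r choose arg z so that 5z^4 is real positive; then |e^{5z^4}| = e^{5r^4} while |e^{2z}| ≤ e^{2r^1} = o(e^{5r^4}). So |f| ≥ e^{5r^4}(1 − o(1)) and ρ ≥ 4. Hence ρ = max(1, 4) = 4.
Therefore ρ = 4.

Order ρ = 4.


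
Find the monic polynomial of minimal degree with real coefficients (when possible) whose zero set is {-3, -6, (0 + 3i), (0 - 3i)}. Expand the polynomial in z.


The polynomial is p(z) = ∏_{α ∈ S} (z − α), where S = {-3, -6, (0 + 3i), (0 - 3i)}.
Expanding the product yields: p(z) = z^4 + 9·z^3 + 27·z^2 + 81·z + 162.
Note conjugate pairs combine to real quadratics: (z − (0+3i))(z − (0−3i)) = z² + 9.
The resulting polynomial has degree 4 and real coefficients as required.

p(z) = z^4 + 9·z^3 + 27·z^2 + 81·z + 162.


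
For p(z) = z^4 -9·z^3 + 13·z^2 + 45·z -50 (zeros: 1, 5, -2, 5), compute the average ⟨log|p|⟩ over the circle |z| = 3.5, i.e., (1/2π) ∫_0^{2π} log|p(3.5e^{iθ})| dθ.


Zeros: -2, 1, 5, 5; r = 3.5.
Inside |z| < r: -2, 1. Outside (|z| ≥ r): 5, 5.
p(0) = -50, so log|p(0)| = log(50) = 3.9120.
Apply Jensen: I(r) = log|p(0)| + Σ_k log(r/|z_k|), summed over zeros inside |z| < r.
  log(r/|z_k|) for z_k = 1: log(3.5/1) = 1.2528
  log(r/|z_k|) for z_k = -2: log(3.5/2) = 0.5596
  Outside zeros (5, 5) contribute nothing to the Jensen sum.
Sum over inside zeros: 1.8124.
I(r) = log|p(0)| + (inside sum) = 3.9120 + 1.8124 = 5.7244.
Note: since some zeros are outside |z| ≤ r, the simplified n·log(r) form does NOT apply — only the inside zeros contribute.

I(r) ≈ 5.7244.


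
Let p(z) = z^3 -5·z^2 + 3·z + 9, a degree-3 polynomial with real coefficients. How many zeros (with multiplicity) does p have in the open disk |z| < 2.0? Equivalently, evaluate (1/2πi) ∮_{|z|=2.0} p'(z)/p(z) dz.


The zeros of p are: 3, -1, 3.
Their magnitudes are: 3, 1, 3.
Zeros with |z| < R = 2.0: -1.
Count = 1.
By the argument principle, (1/2πi) ∮_{|z|=R} p'(z)/p(z) dz equals exactly this count.

Number of zeros inside |z| < 2.0: 1.


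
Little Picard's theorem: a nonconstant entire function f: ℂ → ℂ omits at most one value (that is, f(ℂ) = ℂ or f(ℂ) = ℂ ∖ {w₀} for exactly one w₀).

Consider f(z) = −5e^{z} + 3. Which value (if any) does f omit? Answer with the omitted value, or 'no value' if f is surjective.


Little Picard bounds the complement of f(ℂ) to at most one point.
e^{z} is never zero on ℂ, so -5·e^{z} takes every value in ℂ ∖ {0}. Adding 3 shifts the range to ℂ ∖ {3}. Thus f omits exactly the value 3.

Omitted value: 3.


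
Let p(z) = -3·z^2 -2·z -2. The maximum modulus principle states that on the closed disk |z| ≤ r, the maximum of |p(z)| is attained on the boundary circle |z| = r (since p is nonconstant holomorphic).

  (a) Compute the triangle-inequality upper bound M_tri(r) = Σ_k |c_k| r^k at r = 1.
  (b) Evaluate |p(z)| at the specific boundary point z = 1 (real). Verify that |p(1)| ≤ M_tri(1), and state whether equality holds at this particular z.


Coefficients: c_0 = -2, c_1 = -2, c_2 = -3. Radius r = 1.
Part (a). Triangle bound: M_tri(r) = Σ_k |c_k| r^k
  = |-2|·1^0 + |-2|·1^1 + |-3|·1^2
  = 2 + 2 + 3 = 7.
This bounds M(r) := max_{|z|=r} |p(z)| from above; equality holds iff all terms c_k z^k can be made to align in phase at a single z on |z|=r.
Part (b). At z = 1 (real, on the circle |z| = r):
  p(1) = (-2)·1^0 + (-2)·1^1 + (-3)·1^2 = -7.
  |p(1)| = 7.
Since all nonzero coefficients share the same sign, |p(1)| = 7 = M_tri(1); the triangle bound is attained at z = 1, so in fact M(r) = 7.

M_tri(1) = 7; |p(1)| = 7; equality at z=1: yes.


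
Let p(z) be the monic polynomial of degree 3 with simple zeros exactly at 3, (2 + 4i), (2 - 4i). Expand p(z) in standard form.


The polynomial is p(z) = ∏_{α ∈ S} (z − α), where S = {3, (2 + 4i), (2 - 4i)}.
Expanding the product yields: p(z) = z^3 -7·z^2 + 32·z -60.
Note conjugate pairs combine to real quadratics: (z − (2+4i))(z − (2−4i)) = z² − 4z + 20.
The resulting polynomial has degree 3 and real coefficients as required.

p(z) = z^3 -7·z^2 + 32·z -60.


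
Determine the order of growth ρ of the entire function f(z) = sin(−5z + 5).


sin(w) is a linear combination of e^{iw} and e^{−iw} (or e^w, e^{−w} in the hyperbolic case), so |sin(w)| ≤ e^{|w|}. With w = −5z + 5, |w| ≤ 5|z| + 5 = 5r + 5 on |z| = r, giving M(r) ≤ e^{5r + 5}, so ρ ≤ 1. On a suitable ray (z = it for sin/cos; z = t for sinh/cosh, t real → ∞), |sin(−5z + 5)| grows like e^{5|t|}/2, so ρ ≥ 1. Hence ρ = 1.
Therefore ρ = 1.

Order ρ = 1.


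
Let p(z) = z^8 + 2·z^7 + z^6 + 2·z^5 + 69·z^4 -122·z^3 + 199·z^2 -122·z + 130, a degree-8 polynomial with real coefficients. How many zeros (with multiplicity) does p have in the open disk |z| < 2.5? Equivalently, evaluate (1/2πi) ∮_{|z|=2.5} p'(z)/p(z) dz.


The zeros of p are: (0 + 1i), (0 - 1i), (-3 + 2i), (-3 - 2i), (1 + 1i), (1 - 1i), (1 + 2i), (1 - 2i).
Their magnitudes are: 1, 1, 3.606, 3.606, 1.414, 1.414, 2.236, 2.236.
Zeros with |z| < R = 2.5: (0 + 1i), (0 - 1i), (1 + 1i), (1 - 1i), (1 + 2i), (1 - 2i).
Count = 6.
By the argument principle, (1/2πi) ∮_{|z|=R} p'(z)/p(z) dz equals exactly this count.

Number of zeros inside |z| < 2.5: 6.


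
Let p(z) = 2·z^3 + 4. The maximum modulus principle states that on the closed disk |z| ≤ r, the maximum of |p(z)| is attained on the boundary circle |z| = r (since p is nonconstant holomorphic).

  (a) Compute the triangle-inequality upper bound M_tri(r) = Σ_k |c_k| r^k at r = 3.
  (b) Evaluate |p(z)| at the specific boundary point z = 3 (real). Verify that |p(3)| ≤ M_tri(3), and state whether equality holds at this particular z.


Coefficients: c_0 = 4, c_1 = 0, c_2 = 0, c_3 = 2. Radius r = 3.
Part (a). Triangle bound: M_tri(r) = Σ_k |c_k| r^k
  = |4|·3^0 + |0|·3^1 + |0|·3^2 + |2|·3^3
  = 4 + 0 + 0 + 54 = 58.
This bounds M(r) := max_{|z|=r} |p(z)| from above; equality holds iff all terms c_k z^k can be made to align in phase at a single z on |z|=r.
Part (b). At z = 3 (real, on the circle |z| = r):
  p(3) = (4)·3^0 + (0)·3^1 + (0)·3^2 + (2)·3^3 = 58.
  |p(3)| = 58.
Since all nonzero coefficients share the same sign, |p(3)| = 58 = M_tri(3); the triangle bound is attained at z = 3, so in fact M(r) = 58.

M_tri(3) = 58; |p(3)| = 58; equality at z=3: yes.


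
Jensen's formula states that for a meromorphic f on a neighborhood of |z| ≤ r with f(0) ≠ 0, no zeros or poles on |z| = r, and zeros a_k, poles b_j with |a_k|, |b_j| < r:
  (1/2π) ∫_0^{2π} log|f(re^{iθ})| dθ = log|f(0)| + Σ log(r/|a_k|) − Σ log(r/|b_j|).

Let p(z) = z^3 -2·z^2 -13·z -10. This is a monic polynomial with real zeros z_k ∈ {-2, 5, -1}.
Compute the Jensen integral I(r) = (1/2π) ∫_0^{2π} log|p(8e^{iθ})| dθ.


Zeros: -2, -1, 5; r = 8.
Inside |z| < r: -2, -1, 5. Outside (|z| ≥ r): ∅.
p(0) = -10, so log|p(0)| = log(10) = 2.3026.
Apply Jensen: I(r) = log|p(0)| + Σ_k log(r/|z_k|), summed over zeros inside |z| < r.
  log(r/|z_k|) for z_k = -2: log(8/2) = 1.3863
  log(r/|z_k|) for z_k = 5: log(8/5) = 0.4700
  log(r/|z_k|) for z_k = -1: log(8/1) = 2.0794
Sum over inside zeros: 3.9357.
I(r) = log|p(0)| + (inside sum) = 2.3026 + 3.9357 = 6.2383.
Closed form (all zeros inside, monic): I(r) = n·log(r) = 3·log(8) = 6.2383. ✓

I(r) ≈ 6.2383.


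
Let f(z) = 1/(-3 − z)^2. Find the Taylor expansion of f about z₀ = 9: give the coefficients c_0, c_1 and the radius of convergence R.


Let w = z − z₀, so z = z₀ + w.
Then -3 − z = -3 − (z₀ + w) = (-3 − z₀) − w = -12 − w.
f(z) = 1/(-12 − w)^2 = (1/(-12)^2) · (1 − w/(-12))^{−2}.
By the binomial series (1−u)^{−2} = Σ_{n≥0} C(n+1, 1) u^n for |u|<1, with u = w/(-12):
  c_n = C(n+1, 1) / (-12)^(n+2).
  c_0 = 1/(-12)^2 = 1/144.
  c_1 = 2/(-12)^3 = -1/864.
The series is valid for |w/d| < 1, i.e. |z − z₀| < |d|.
Radius of convergence: R = |-3 − z₀| = |-12| = 12 (distance from z₀ to the singularity z = -3).

c_0 = 1/144, c_1 = -1/864; R = 12.


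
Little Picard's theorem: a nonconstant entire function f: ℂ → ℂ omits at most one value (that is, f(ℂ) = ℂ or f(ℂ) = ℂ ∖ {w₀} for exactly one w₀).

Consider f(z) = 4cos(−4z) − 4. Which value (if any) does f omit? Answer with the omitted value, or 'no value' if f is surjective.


Little Picard bounds the complement of f(ℂ) to at most one point.
cos is entire and surjective onto ℂ: for every w ∈ ℂ, cos(ζ) = w has a solution ζ ∈ ℂ (e.g., via the complex inverse arccos). With ζ = −4z this gives z = ζ/(-4). Then 4·cos(−4z) takes every value in 4·ℂ = ℂ, and adding -4 is a bijection of ℂ. So f is surjective and omits no value. (Note: only on the real line is cos bounded by [−1, 1].)

Omitted value: no value.


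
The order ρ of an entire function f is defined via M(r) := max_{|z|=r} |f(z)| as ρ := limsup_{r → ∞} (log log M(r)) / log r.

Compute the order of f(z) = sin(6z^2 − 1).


Write sin(w) = (e^{iw} ± e^{−iw})/(2 or 2i), so |sin(w)| ≤ e^{|w|}. With w = 6z^2 − 1, |w| ≤ 6r^2 + 1 on |z|=r, giving M(r) ≤ e^{6r^2 + 1} and ρ ≤ 2. For the lower bound, choose z on |z|=r with 6z^2 purely imaginary of modulus 6r^2; then |sin(6z^2 − 1)| grows like e^{6r^2}/2, so ρ ≥ 2. Hence ρ = 2.
Therefore ρ = 2.

Order ρ = 2.


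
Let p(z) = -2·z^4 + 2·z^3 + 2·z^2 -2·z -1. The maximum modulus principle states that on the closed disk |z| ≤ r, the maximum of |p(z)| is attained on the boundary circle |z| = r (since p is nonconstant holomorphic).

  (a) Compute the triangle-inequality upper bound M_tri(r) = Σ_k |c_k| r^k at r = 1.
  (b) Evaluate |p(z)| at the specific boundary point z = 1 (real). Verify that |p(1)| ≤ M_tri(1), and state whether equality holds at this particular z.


Coefficients: c_0 = -1, c_1 = -2, c_2 = 2, c_3 = 2, c_4 = -2. Radius r = 1.
Part (a). Triangle bound: M_tri(r) = Σ_k |c_k| r^k
  = |-1|·1^0 + |-2|·1^1 + |2|·1^2 + |2|·1^3 + |-2|·1^4
  = 1 + 2 + 2 + 2 + 2 = 9.
This bounds M(r) := max_{|z|=r} |p(z)| from above; equality holds iff all terms c_k z^k can be made to align in phase at a single z on |z|=r.
Part (b). At z = 1 (real, on the circle |z| = r):
  p(1) = (-1)·1^0 + (-2)·1^1 + (2)·1^2 + (2)·1^3 + (-2)·1^4 = -1.
  |p(1)| = 1.
Check: |p(1)| = 1 ≤ 9 = M_tri(1). ✓ Equality does not hold at z = 1 (the coefficients have mixed signs, so the terms do not all align in phase there).

M_tri(1) = 9; |p(1)| = 1; equality at z=1: no.


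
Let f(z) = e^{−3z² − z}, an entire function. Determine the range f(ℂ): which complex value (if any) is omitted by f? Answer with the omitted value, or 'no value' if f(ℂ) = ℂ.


Little Picard bounds the complement of f(ℂ) to at most one point.
The exponent g(z) = −3z² − z is a nonconstant polynomial, hence surjective onto ℂ. So e^{g(z)} takes every value in {e^w : w ∈ ℂ} = ℂ ∖ {0}. Adding 0 shifts the range to ℂ ∖ {0}. f omits exactly 0.

Omitted value: 0.


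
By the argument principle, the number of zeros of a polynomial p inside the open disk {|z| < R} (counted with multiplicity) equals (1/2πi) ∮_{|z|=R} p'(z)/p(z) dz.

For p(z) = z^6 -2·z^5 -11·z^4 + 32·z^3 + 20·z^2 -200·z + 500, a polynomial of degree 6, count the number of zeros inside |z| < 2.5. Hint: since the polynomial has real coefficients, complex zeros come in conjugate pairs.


The zeros of p are: (3 + 1i), (3 - 1i), (1 + 2i), (1 - 2i), (-3 + 1i), (-3 - 1i).
Their magnitudes are: 3.162, 3.162, 2.236, 2.236, 3.162, 3.162.
Zeros with |z| < R = 2.5: (1 + 2i), (1 - 2i).
Count = 2.
By the argument principle, (1/2πi) ∮_{|z|=R} p'(z)/p(z) dz equals exactly this count.

Number of zeros inside |z| < 2.5: 2.


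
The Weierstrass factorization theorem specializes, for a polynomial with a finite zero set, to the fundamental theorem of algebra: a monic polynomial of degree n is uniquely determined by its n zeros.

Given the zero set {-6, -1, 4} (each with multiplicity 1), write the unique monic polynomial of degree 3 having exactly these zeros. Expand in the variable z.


The polynomial is p(z) = ∏_{α ∈ S} (z − α), where S = {-6, -1, 4}.
Expanding the product yields: p(z) = z^3 + 3·z^2 -22·z -24.
The resulting polynomial has degree 3 and real coefficients as required.

p(z) = z^3 + 3·z^2 -22·z -24.


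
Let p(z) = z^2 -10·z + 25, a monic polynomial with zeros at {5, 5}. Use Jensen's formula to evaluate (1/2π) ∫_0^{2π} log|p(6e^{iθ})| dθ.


Zeros: 5, 5; r = 6.
Inside |z| < r: 5, 5. Outside (|z| ≥ r): ∅.
p(0) = 25, so log|p(0)| = log(25) = 3.2189.
Apply Jensen: I(r) = log|p(0)| + Σ_k log(r/|z_k|), summed over zeros inside |z| < r.
  log(r/|z_k|) for z_k = 5: log(6/5) = 0.1823
  log(r/|z_k|) for z_k = 5: log(6/5) = 0.1823
Sum over inside zeros: 0.3646.
I(r) = log|p(0)| + (inside sum) = 3.2189 + 0.3646 = 3.5835.
Closed form (all zeros inside, monic): I(r) = n·log(r) = 2·log(6) = 3.5835. ✓

I(r) ≈ 3.5835.


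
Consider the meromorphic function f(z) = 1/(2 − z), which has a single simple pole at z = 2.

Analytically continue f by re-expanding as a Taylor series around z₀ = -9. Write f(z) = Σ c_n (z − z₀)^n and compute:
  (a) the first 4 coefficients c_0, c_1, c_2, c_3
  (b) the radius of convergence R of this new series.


Let w = z − z₀, so z = z₀ + w.
Then 2 − z = 2 − (z₀ + w) = (2 − z₀) − w = 11 − w.
f(z) = 1/(11 − w) = (1/(11)) · 1/(1 − w/(11)) = Σ_{n≥0} w^n / (11)^(n+1).
So c_n = 1/(11)^(n+1):
  c_0 = 1/(11)^1 = 1/11.
  c_1 = 1/(11)^2 = 1/121.
  c_2 = 1/(11)^3 = 1/1331.
  c_3 = 1/(11)^4 = 1/14641.
The series is valid for |w/d| < 1, i.e. |z − z₀| < |d|.
Radius of convergence: R = |2 − z₀| = |11| = 11 (distance from z₀ to the singularity z = 2).

c_0 = 1/11, c_1 = 1/121, c_2 = 1/1331, c_3 = 1/14641; R = 11.


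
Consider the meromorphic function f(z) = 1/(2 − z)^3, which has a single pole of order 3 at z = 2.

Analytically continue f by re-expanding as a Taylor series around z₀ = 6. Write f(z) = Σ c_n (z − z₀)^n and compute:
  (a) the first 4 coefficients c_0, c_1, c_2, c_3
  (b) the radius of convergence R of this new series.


Let w = z − z₀, so z = z₀ + w.
Then 2 − z = 2 − (z₀ + w) = (2 − z₀) − w = -4 − w.
f(z) = 1/(-4 − w)^3 = (1/(-4)^3) · (1 − w/(-4))^{−3}.
By the binomial series (1−u)^{−3} = Σ_{n≥0} C(n+2, 2) u^n for |u|<1, with u = w/(-4):
  c_n = C(n+2, 2) / (-4)^(n+3).
  c_0 = 1/(-4)^3 = -1/64.
  c_1 = 3/(-4)^4 = 3/256.
  c_2 = 6/(-4)^5 = -3/512.
  c_3 = 10/(-4)^6 = 5/2048.
The series is valid for |w/d| < 1, i.e. |z − z₀| < |d|.
Radius of convergence: R = |2 − z₀| = |-4| = 4 (distance from z₀ to the singularity z = 2).

c_0 = -1/64, c_1 = 3/256, c_2 = -3/512, c_3 = 5/2048; R = 4.


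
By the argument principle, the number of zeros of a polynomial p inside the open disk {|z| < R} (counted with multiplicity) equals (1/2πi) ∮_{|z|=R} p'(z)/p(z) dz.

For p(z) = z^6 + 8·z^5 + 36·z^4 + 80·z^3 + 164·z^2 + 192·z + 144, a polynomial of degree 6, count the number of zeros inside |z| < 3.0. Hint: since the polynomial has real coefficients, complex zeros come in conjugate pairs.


The zeros of p are: (0 + 2i), (0 - 2i), (-3 + 3i), (-3 - 3i), (-1 + 1i), (-1 - 1i).
Their magnitudes are: 2, 2, 4.243, 4.243, 1.414, 1.414.
Zeros with |z| < R = 3.0: (0 + 2i), (0 - 2i), (-1 + 1i), (-1 - 1i).
Count = 4.
By the argument principle, (1/2πi) ∮_{|z|=R} p'(z)/p(z) dz equals exactly this count.

Number of zeros inside |z| < 3.0: 4.


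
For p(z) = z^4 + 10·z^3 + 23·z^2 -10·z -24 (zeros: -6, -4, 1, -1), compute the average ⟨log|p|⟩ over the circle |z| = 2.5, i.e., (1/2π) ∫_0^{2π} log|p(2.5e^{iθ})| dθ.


Zeros: -6, -4, -1, 1; r = 2.5.
Inside |z| < r: -1, 1. Outside (|z| ≥ r): -6, -4.
p(0) = -24, so log|p(0)| = log(24) = 3.1781.
Apply Jensen: I(r) = log|p(0)| + Σ_k log(r/|z_k|), summed over zeros inside |z| < r.
  log(r/|z_k|) for z_k = 1: log(2.5/1) = 0.9163
  log(r/|z_k|) for z_k = -1: log(2.5/1) = 0.9163
  Outside zeros (-6, -4) contribute nothing to the Jensen sum.
Sum over inside zeros: 1.8326.
I(r) = log|p(0)| + (inside sum) = 3.1781 + 1.8326 = 5.0106.
Note: since some zeros are outside |z| ≤ r, the simplified n·log(r) form does NOT apply — only the inside zeros contribute.

I(r) ≈ 5.0106.


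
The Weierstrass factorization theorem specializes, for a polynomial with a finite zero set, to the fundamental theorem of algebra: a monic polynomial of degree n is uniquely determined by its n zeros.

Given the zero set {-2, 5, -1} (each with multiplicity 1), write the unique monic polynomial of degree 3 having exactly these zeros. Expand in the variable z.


The polynomial is p(z) = ∏_{α ∈ S} (z − α), where S = {-2, 5, -1}.
Expanding the product yields: p(z) = z^3 -2·z^2 -13·z -10.
The resulting polynomial has degree 3 and real coefficients as required.

p(z) = z^3 -2·z^2 -13·z -10.


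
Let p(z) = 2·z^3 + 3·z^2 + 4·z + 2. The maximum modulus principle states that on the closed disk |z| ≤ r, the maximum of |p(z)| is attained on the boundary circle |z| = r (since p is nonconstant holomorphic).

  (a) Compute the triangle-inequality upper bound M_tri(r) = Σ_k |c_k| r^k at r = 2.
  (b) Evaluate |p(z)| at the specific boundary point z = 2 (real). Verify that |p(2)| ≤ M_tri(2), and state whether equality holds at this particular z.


Coefficients: c_0 = 2, c_1 = 4, c_2 = 3, c_3 = 2. Radius r = 2.
Part (a). Triangle bound: M_tri(r) = Σ_k |c_k| r^k
  = |2|·2^0 + |4|·2^1 + |3|·2^2 + |2|·2^3
  = 2 + 8 + 12 + 16 = 38.
This bounds M(r) := max_{|z|=r} |p(z)| from above; equality holds iff all terms c_k z^k can be made to align in phase at a single z on |z|=r.
Part (b). At z = 2 (real, on the circle |z| = r):
  p(2) = (2)·2^0 + (4)·2^1 + (3)·2^2 + (2)·2^3 = 38.
  |p(2)| = 38.
Since all nonzero coefficients share the same sign, |p(2)| = 38 = M_tri(2); the triangle bound is attained at z = 2, so in fact M(r) = 38.

M_tri(2) = 38; |p(2)| = 38; equality at z=2: yes.


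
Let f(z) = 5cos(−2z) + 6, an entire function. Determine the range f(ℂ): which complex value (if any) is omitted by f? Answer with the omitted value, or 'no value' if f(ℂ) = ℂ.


Little Picard bounds the complement of f(ℂ) to at most one point.
cos is entire and surjective onto ℂ: for every w ∈ ℂ, cos(ζ) = w has a solution ζ ∈ ℂ (e.g., via the complex inverse arccos). With ζ = −2z this gives z = ζ/(-2). Then 5·cos(−2z) takes every value in 5·ℂ = ℂ, and adding 6 is a bijection of ℂ. So f is surjective and omits no value. (Note: only on the real line is cos bounded by [−1, 1].)

Omitted value: no value.


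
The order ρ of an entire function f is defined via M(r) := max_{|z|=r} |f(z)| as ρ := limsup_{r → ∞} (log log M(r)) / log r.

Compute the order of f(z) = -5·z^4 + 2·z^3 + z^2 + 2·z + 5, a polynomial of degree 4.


|f(z)| ≤ Σ|c_k|·r^k = O(r^4) as r → ∞. Polynomial growth is O(e^{r^ε}) for every ε > 0 (since r^4/e^{r^ε} → 0), so ρ ≤ ε for all ε > 0, i.e. ρ = 0. Every nonconstant polynomial has order 0.
Therefore ρ = 0.

Order ρ = 0.


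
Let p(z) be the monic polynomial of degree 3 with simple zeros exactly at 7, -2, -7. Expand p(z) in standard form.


The polynomial is p(z) = ∏_{α ∈ S} (z − α), where S = {7, -2, -7}.
Expanding the product yields: p(z) = z^3 + 2·z^2 -49·z -98.
The resulting polynomial has degree 3 and real coefficients as required.

p(z) = z^3 + 2·z^2 -49·z -98.


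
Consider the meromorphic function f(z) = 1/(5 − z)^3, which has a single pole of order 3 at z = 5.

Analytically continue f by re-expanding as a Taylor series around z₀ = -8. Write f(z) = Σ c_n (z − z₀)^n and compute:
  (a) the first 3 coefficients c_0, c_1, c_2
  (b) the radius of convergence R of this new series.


Let w = z − z₀, so z = z₀ + w.
Then 5 − z = 5 − (z₀ + w) = (5 − z₀) − w = 13 − w.
f(z) = 1/(13 − w)^3 = (1/(13)^3) · (1 − w/(13))^{−3}.
By the binomial series (1−u)^{−3} = Σ_{n≥0} C(n+2, 2) u^n for |u|<1, with u = w/(13):
  c_n = C(n+2, 2) / (13)^(n+3).
  c_0 = 1/(13)^3 = 1/2197.
  c_1 = 3/(13)^4 = 3/28561.
  c_2 = 6/(13)^5 = 6/371293.
The series is valid for |w/d| < 1, i.e. |z − z₀| < |d|.
Radius of convergence: R = |5 − z₀| = |13| = 13 (distance from z₀ to the singularity z = 5).

c_0 = 1/2197, c_1 = 3/28561, c_2 = 6/371293; R = 13.


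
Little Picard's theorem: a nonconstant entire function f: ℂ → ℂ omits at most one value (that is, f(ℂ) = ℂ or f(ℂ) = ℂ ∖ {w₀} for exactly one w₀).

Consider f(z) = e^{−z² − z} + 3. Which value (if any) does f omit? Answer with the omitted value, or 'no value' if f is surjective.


Little Picard bounds the complement of f(ℂ) to at most one point.
The exponent g(z) = −z² − z is a nonconstant polynomial, hence surjective onto ℂ. So e^{g(z)} takes every value in {e^w : w ∈ ℂ} = ℂ ∖ {0}. Adding 3 shifts the range to ℂ ∖ {3}. f omits exactly 3.

Omitted value: 3.


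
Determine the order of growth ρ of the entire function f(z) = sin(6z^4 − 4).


Write sin(w) = (e^{iw} ± e^{−iw})/(2 or 2i), so |sin(w)| ≤ e^{|w|}. With w = 6z^4 − 4, |w| ≤ 6r^4 + 4 on |z|=r, giving M(r) ≤ e^{6r^4 + 4} and ρ ≤ 4. For the lower bound, choose z on |z|=r with 6z^4 purely imaginary of modulus 6r^4; then |sin(6z^4 − 4)| grows like e^{6r^4}/2, so ρ ≥ 4. Hence ρ = 4.
Therefore ρ = 4.

Order ρ = 4.


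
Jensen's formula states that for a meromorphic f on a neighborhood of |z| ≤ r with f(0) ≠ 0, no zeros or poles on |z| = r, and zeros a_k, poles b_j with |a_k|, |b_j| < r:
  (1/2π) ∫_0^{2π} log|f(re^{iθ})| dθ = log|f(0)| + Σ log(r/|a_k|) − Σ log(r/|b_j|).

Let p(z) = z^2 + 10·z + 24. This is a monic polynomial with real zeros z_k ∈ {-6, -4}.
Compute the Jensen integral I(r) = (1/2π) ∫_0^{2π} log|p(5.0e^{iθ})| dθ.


Zeros: -6, -4; r = 5.0.
Inside |z| < r: -4. Outside (|z| ≥ r): -6.
p(0) = 24, so log|p(0)| = log(24) = 3.1781.
Apply Jensen: I(r) = log|p(0)| + Σ_k log(r/|z_k|), summed over zeros inside |z| < r.
  log(r/|z_k|) for z_k = -4: log(5.0/4) = 0.2231
  Outside zeros (-6) contribute nothing to the Jensen sum.
Sum over inside zeros: 0.2231.
I(r) = log|p(0)| + (inside sum) = 3.1781 + 0.2231 = 3.4012.
Note: since some zeros are outside |z| ≤ r, the simplified n·log(r) form does NOT apply — only the inside zeros contribute.

I(r) ≈ 3.4012.


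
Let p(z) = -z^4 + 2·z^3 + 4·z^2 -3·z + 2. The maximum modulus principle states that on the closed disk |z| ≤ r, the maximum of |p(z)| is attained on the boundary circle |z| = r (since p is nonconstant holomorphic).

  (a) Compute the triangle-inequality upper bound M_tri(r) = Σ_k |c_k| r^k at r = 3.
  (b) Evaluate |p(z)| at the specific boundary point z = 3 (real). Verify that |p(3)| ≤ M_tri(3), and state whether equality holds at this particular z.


Coefficients: c_0 = 2, c_1 = -3, c_2 = 4, c_3 = 2, c_4 = -1. Radius r = 3.
Part (a). Triangle bound: M_tri(r) = Σ_k |c_k| r^k
  = |2|·3^0 + |-3|·3^1 + |4|·3^2 + |2|·3^3 + |-1|·3^4
  = 2 + 9 + 36 + 54 + 81 = 182.
This bounds M(r) := max_{|z|=r} |p(z)| from above; equality holds iff all terms c_k z^k can be made to align in phase at a single z on |z|=r.
Part (b). At z = 3 (real, on the circle |z| = r):
  p(3) = (2)·3^0 + (-3)·3^1 + (4)·3^2 + (2)·3^3 + (-1)·3^4 = 2.
  |p(3)| = 2.
Check: |p(3)| = 2 ≤ 182 = M_tri(3). ✓ Equality does not hold at z = 3 (the coefficients have mixed signs, so the terms do not all align in phase there).

M_tri(3) = 182; |p(3)| = 2; equality at z=3: no.
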